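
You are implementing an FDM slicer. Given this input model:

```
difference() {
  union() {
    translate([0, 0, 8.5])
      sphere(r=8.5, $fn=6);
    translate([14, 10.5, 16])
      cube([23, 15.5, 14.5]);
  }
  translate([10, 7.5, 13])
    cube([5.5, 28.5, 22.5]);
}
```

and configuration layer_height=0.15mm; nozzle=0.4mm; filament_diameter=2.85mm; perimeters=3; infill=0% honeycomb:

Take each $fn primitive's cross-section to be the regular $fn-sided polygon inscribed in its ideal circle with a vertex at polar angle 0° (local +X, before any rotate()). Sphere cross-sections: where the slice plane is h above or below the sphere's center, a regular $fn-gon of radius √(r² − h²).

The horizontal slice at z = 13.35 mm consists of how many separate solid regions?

At z = 13.35 mm: the sphere: section is a regular 6-gon, circumradius = √(r²−h²) = √(8.5²−4.85²) = 6.981; the cube at (14, 10.5) is absent (z outside [16, 30.5]); Merging all regions: only the r=8.5 sphere is present, so the union is just that shape — 1 connected region; the cube at (10, 7.5) (footprint 5.5×28.5) is included at this height; Taking the first minus the rest: starting from that combined region, the 5.5×28.5 cube at (10, 7.5) misses the remaining region (no effect) — 1 connected region. The result has 1 disconnected region.

1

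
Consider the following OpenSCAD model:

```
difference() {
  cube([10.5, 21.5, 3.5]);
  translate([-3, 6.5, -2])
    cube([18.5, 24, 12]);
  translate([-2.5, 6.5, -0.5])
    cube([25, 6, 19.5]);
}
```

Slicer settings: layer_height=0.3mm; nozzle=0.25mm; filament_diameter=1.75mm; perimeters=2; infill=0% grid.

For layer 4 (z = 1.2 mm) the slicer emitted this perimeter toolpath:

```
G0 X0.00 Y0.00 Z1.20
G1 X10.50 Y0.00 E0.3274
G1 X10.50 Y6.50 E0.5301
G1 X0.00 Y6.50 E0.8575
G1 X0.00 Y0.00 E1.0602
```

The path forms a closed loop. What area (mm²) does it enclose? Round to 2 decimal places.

Apply the shoelace formula to the sequence of (X, Y) vertices; enclosed area = 68.25 mm².

68.25 mm²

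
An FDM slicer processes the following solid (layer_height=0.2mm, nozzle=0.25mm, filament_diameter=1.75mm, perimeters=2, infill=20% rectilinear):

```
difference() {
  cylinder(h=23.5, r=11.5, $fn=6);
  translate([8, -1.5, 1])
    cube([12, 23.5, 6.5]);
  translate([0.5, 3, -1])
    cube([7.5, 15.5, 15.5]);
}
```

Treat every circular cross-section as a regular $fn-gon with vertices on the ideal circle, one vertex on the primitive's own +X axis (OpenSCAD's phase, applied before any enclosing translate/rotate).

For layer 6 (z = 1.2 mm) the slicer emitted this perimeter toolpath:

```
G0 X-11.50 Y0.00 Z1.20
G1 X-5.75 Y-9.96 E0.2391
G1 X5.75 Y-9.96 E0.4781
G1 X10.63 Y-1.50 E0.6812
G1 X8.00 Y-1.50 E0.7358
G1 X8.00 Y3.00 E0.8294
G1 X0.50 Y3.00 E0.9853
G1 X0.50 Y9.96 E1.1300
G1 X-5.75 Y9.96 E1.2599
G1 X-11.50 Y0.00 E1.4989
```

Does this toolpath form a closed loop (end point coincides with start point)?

yes

Start point (G0): (-11.50, 0.00). End point (last G1): the path returns to the start — closed.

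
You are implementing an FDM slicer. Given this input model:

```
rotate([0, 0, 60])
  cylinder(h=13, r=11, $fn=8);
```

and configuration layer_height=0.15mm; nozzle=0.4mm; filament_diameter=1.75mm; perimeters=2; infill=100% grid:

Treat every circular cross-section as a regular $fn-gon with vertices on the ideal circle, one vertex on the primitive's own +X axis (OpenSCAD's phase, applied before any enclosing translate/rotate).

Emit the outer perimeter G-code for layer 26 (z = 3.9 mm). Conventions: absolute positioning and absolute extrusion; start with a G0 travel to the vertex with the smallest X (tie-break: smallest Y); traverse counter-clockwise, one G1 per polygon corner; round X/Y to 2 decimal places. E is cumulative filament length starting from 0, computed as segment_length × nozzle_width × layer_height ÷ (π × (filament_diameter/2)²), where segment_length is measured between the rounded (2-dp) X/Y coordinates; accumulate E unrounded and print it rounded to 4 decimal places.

At z = 3.9 mm: the r=11 cylinder contributes a regular 8-gon of circumradius 11; (rotated 60° about Z; rotation is an isometry so areas/perimeters/island counts are preserved). The outline is a single polygon with 8 vertices. Extrusion per mm of travel: 0.4 × 0.15 / (π × 0.875²) = 0.024945. Accumulating E over each segment gives final E = 1.6808.

G0 X-10.63 Y-2.85 Z3.90
G1 X-5.50 Y-9.53 E0.2101
G1 X2.85 Y-10.63 E0.4202
G1 X9.53 Y-5.50 E0.6303
G1 X10.63 Y2.85 E0.8404
G1 X5.50 Y9.53 E1.0505
G1 X-2.85 Y10.63 E1.2606
G1 X-9.53 Y5.50 E1.4707
G1 X-10.63 Y-2.85 E1.6808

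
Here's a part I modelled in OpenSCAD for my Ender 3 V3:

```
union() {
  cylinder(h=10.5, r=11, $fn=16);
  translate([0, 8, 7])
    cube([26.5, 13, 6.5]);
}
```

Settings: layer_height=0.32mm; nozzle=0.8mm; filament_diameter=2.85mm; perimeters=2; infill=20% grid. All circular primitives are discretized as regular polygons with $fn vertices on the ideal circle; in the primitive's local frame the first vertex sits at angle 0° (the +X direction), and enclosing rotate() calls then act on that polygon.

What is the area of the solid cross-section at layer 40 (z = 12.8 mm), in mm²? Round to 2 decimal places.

At z = 12.8 mm: the cylinder is absent (z outside [0, 10.5]); the cube at (0, 8) (footprint 26.5×13) is included at this height (area 344.50 mm²); Merging all regions: only the 26.5×13 cube at (0, 8) is present, so the union is just that shape — area = 344.50 mm². Overall, the cross-section is a single solid region. Net area = 344.50 mm².

344.50 mm²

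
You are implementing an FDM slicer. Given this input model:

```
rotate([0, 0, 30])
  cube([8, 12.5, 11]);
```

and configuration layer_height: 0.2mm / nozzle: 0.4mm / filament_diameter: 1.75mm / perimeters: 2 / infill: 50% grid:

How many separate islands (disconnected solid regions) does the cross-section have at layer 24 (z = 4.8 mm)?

At z = 4.8 mm: the cube (footprint 8×12.5) is included at this height; (whole slice rotated 30° about Z — lengths, areas and connectivity unchanged). Overall, the cross-section is a single solid region. Island count = 1.

1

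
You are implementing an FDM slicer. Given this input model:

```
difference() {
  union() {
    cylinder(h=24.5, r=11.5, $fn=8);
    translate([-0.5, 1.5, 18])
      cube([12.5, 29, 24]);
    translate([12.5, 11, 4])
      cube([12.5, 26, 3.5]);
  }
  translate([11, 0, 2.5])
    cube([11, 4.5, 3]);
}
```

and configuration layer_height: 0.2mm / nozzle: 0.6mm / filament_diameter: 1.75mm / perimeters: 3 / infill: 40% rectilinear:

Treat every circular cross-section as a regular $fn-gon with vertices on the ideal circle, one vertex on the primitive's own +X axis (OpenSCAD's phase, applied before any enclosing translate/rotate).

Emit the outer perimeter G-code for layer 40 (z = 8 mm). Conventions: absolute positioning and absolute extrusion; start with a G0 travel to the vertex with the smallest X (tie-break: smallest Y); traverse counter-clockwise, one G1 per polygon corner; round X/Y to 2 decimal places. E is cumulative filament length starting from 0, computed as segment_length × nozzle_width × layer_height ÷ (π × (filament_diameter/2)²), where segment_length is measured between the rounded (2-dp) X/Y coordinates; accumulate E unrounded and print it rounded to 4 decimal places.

G0 X-11.50 Y0.00 Z8.00
G1 X-8.13 Y-8.13 E0.4391
G1 X0.00 Y-11.50 E0.8781
G1 X8.13 Y-8.13 E1.3172
G1 X11.50 Y0.00 E1.7563
G1 X8.13 Y8.13 E2.1954
G1 X0.00 Y11.50 E2.6344
G1 X-8.13 Y8.13 E3.0735
G1 X-11.50 Y0.00 E3.5126

At z = 8 mm: the r=11.5 cylinder contributes a regular 8-gon of circumradius 11.5; the cube at (-0.5, 1.5) is absent (z outside [18, 42]); the cube at (12.5, 11) is not intersected at this z (z outside [4, 7.5]); Taking the union: only the r=11.5 cylinder is present, so the union is just that shape — 1 connected region; the cube at (11, 0) is not intersected at this z (z outside [2.5, 5.5]); After the difference (first − rest): none of the subtracted shapes is present at this height, so that combined region is unchanged — 1 connected region. The outline is a single polygon with 8 vertices. Extrusion per mm of travel: 0.6 × 0.2 / (π × 0.875²) = 0.049890. Accumulating E over each segment gives final E = 3.5126.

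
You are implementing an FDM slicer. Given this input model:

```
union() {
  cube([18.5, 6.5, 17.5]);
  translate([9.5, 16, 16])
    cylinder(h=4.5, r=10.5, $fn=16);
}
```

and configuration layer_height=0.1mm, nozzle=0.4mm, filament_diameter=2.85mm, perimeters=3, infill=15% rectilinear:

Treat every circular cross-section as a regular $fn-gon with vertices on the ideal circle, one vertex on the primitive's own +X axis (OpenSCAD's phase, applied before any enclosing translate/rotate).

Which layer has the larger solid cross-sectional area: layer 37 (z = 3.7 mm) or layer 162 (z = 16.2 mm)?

layer 162 (z = 16.2 mm)

Layer 37 (z = 3.7): the 18.5×6.5 cube contributes its full rectangle (area 120.25 mm²); the cylinder at (9.5, 16) does not reach this height (z outside [16, 20.5]); Combining (union): only the 18.5×6.5 cube is present, so the union is just that shape — area = 120.25 mm². So its area = 120.25 mm². Layer 162 (z = 16.2): the cube (footprint 18.5×6.5) is included at this height (area 120.25 mm²); the r=10.5 cylinder at (9.5, 16) gives a regular 16-gon of circumradius 10.5 (constant along its height) (area = (16/2)·10.500²·sin(360°/16) = 337.53 mm²); Combining (union): the regions partially overlap — summed areas 457.78 mm² minus the doubly-counted overlap 4.89 mm² gives 452.89 mm² — area = 452.89 mm². So its area = 452.89 mm². Layer 162 is larger (452.89 vs 120.25 mm²).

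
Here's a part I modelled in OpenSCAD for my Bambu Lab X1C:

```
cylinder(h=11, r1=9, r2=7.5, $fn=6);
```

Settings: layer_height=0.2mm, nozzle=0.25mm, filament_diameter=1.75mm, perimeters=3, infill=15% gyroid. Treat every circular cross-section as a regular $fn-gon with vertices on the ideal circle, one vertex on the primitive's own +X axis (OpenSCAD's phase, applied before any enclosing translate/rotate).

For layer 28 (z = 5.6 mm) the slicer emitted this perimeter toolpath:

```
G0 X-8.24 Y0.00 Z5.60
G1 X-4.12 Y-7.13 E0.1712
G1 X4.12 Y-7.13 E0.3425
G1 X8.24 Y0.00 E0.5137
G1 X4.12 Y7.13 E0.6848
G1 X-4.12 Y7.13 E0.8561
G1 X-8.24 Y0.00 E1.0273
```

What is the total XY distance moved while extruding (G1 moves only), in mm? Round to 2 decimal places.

Sum the Euclidean lengths of each G1 segment: total = 49.42 mm.

49.42 mm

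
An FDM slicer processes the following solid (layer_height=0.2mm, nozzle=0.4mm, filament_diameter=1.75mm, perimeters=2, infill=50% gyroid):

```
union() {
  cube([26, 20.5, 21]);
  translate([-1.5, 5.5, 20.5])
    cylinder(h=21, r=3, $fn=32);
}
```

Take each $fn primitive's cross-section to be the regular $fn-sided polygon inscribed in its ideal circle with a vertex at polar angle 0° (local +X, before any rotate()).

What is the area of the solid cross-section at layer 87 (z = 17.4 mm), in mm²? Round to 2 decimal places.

533.00 mm²

At z = 17.4 mm: the cube is present — its section is the full 26×20.5 rectangle (area 533.00 mm²); the cylinder at (-1.5, 5.5) is absent (z outside [20.5, 41.5]); Combining (union): only the 26×20.5 cube is present, so the union is just that shape — area = 533.00 mm². Overall, the cross-section is a single solid region. Net area = 533.00 mm².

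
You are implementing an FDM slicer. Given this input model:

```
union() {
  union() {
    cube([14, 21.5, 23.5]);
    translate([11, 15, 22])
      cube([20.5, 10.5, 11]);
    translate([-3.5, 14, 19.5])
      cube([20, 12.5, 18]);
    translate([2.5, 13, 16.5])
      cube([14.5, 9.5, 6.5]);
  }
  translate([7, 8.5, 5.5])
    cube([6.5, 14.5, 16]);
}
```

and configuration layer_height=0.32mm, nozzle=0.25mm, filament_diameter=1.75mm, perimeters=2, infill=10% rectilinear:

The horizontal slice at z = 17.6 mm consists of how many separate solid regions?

At z = 17.6 mm: the cube is present — its section is the full 14×21.5 rectangle; the cube at (11, 15) does not reach this height (z outside [22, 33]); the cube at (-3.5, 14) is not intersected at this z (z outside [19.5, 37.5]); the 14.5×9.5 cube at (2.5, 13) contributes its full rectangle; Combining (union): the regions partially overlap (shared area 97.75 mm²), so overlapping operands fuse into one piece — 1 connected region; the cube at (7, 8.5) is present — its section is the full 6.5×14.5 rectangle; Merging all regions: the regions partially overlap (shared area 91.00 mm²), so overlapping operands fuse into one piece — 1 connected region. The result has 1 disconnected region.

1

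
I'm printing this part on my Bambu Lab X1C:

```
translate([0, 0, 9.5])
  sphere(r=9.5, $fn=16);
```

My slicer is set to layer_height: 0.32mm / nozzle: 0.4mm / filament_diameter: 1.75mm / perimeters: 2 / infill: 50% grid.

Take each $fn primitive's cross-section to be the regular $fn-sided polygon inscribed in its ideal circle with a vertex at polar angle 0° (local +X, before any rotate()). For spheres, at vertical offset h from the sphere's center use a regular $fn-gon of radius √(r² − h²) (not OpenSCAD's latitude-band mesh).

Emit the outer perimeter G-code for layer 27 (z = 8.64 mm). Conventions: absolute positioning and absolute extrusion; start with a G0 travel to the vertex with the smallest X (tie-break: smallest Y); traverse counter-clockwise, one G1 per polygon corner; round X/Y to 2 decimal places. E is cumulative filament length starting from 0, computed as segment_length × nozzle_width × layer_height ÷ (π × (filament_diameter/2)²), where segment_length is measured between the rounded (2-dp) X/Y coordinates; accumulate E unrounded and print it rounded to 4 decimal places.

At z = 8.64 mm: the r=9.5 sphere contributes a regular 16-gon of circumradius √(9.5²−0.86²) = 9.461. The outline is a single polygon with 16 vertices. Extrusion per mm of travel: 0.4 × 0.32 / (π × 0.875²) = 0.053216. Accumulating E over each segment gives final E = 3.1429.

G0 X-9.46 Y0.00 Z8.64
G1 X-8.74 Y-3.62 E0.1964
G1 X-6.69 Y-6.69 E0.3929
G1 X-3.62 Y-8.74 E0.5893
G1 X0.00 Y-9.46 E0.7857
G1 X3.62 Y-8.74 E0.9821
G1 X6.69 Y-6.69 E1.1786
G1 X8.74 Y-3.62 E1.3750
G1 X9.46 Y0.00 E1.5715
G1 X8.74 Y3.62 E1.7679
G1 X6.69 Y6.69 E1.9643
G1 X3.62 Y8.74 E2.1608
G1 X0.00 Y9.46 E2.3572
G1 X-3.62 Y8.74 E2.5536
G1 X-6.69 Y6.69 E2.7501
G1 X-8.74 Y3.62 E2.9465
G1 X-9.46 Y0.00 E3.1429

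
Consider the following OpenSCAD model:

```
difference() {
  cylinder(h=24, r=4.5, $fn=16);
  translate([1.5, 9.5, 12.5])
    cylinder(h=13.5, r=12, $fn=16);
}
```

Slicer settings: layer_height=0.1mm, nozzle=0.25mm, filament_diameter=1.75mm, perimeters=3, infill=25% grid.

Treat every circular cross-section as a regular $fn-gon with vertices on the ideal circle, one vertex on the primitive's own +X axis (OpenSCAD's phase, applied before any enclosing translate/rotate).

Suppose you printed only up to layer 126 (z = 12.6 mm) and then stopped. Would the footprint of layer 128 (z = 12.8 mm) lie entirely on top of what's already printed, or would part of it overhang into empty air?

entirely on top

Compare the two slices. At z = 12.6: the cylinder: section is a regular 16-gon, circumradius r=4.5 (area = (16/2)·4.500²·sin(360°/16) = 61.99 mm²); the r=12 cylinder at (1.5, 9.5) gives a regular 16-gon of circumradius 12 (constant along its height) (area = (16/2)·12.000²·sin(360°/16) = 440.85 mm²); Taking the first minus the rest: starting from the r=4.5 cylinder (61.99 mm²), the r=12 cylinder at (1.5, 9.5) partially overlaps it — only the 48.12 mm² overlap (of its 440.85 mm²) is removed, clipping the outline — area = 13.88 mm². At z = 12.8: the cylinder: section is a regular 16-gon, circumradius r=4.5 (area = (16/2)·4.500²·sin(360°/16) = 61.99 mm²); the r=12 cylinder at (1.5, 9.5) contributes a regular 16-gon of circumradius 12 (area = (16/2)·12.000²·sin(360°/16) = 440.85 mm²); Taking the first minus the rest: starting from the r=4.5 cylinder (61.99 mm²), the r=12 cylinder at (1.5, 9.5) partially overlaps it — only the 48.12 mm² overlap (of its 440.85 mm²) is removed, clipping the outline — area = 13.88 mm². Checking containment: the cross-section at z = 12.8 is a subset of the cross-section at z = 12.6.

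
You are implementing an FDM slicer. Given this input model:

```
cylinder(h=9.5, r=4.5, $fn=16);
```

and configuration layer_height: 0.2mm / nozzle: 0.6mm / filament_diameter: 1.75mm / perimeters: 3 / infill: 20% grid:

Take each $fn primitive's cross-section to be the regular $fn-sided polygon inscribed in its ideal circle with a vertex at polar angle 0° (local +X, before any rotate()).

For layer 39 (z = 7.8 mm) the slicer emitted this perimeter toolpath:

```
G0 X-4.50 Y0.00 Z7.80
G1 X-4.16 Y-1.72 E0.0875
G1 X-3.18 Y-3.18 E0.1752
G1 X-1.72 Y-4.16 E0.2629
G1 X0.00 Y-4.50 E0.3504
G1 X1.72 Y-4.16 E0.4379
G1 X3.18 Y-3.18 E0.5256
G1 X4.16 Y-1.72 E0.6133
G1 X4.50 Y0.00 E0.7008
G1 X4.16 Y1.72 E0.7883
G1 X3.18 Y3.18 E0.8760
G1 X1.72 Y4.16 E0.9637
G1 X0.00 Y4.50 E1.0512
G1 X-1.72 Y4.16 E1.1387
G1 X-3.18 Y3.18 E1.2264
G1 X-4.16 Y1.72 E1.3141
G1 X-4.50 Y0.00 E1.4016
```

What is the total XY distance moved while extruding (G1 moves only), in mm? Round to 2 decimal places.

28.09 mm

Sum the Euclidean lengths of each G1 segment: total = 28.09 mm.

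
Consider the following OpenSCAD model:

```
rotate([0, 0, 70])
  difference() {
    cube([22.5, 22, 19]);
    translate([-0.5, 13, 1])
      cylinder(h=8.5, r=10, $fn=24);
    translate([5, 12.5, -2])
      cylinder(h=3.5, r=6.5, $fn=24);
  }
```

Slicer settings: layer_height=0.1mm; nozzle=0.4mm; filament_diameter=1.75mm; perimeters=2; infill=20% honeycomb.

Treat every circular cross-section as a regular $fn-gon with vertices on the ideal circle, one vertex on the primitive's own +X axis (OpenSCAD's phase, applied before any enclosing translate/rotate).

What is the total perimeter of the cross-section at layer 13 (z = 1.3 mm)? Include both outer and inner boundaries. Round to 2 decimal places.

95.36 mm

At z = 1.3 mm: the 22.5×22 cube contributes its full rectangle (perimeter 89.00 mm); the cylinder at (-0.5, 13): section is a regular 24-gon, circumradius r=10 (perimeter = 2·24·10.000·sin(180°/24) = 62.65 mm); the cylinder at (5, 12.5): section is a regular 24-gon, circumradius r=6.5 (perimeter = 2·24·6.500·sin(180°/24) = 40.72 mm); Subtracting the remaining from the first: starting from the 22.5×22 cube, the r=10 cylinder at (-0.5, 13) partially overlaps it — only the 143.14 mm² overlap (of its 310.58 mm²) is removed, clipping the outline; the r=6.5 cylinder at (5, 12.5) partially overlaps it — only the 18.78 mm² overlap (of its 131.22 mm²) is removed, clipping the outline — boundary = 95.36 mm; (rotated 70° about Z; rotation is an isometry so areas/perimeters/island counts are preserved). Overall, the cross-section is a single solid region. Total boundary length (outer) = 95.36 mm.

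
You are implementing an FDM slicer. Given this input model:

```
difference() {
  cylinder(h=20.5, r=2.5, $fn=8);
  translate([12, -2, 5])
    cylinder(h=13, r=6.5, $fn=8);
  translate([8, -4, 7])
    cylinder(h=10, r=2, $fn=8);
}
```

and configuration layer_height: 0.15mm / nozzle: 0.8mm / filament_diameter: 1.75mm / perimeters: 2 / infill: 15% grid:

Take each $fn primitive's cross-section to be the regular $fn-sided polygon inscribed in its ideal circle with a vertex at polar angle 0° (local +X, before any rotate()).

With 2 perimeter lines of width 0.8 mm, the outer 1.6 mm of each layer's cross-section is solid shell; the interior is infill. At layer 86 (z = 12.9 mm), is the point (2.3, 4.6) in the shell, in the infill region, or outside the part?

outside

At z = 12.9 mm: the r=2.5 cylinder contributes a regular 8-gon of circumradius 2.5; the cylinder at (12, -2): section is a regular 8-gon, circumradius r=6.5; the cylinder at (8, -4): section is a regular 8-gon, circumradius r=2; Taking the first minus the rest: starting from the r=2.5 cylinder, the r=6.5 cylinder at (12, -2) misses the remaining region (no effect); the r=2 cylinder at (8, -4) misses the remaining region (no effect) — 1 connected region. Overall, the cross-section is a single solid region. The nearest boundary edge runs (0.00, 2.50)→(1.77, 1.77); distance from the point to it = 2.82 mm. The point is not inside any of the regions above, so it lies outside the cross-section (2.82 mm from the nearest boundary).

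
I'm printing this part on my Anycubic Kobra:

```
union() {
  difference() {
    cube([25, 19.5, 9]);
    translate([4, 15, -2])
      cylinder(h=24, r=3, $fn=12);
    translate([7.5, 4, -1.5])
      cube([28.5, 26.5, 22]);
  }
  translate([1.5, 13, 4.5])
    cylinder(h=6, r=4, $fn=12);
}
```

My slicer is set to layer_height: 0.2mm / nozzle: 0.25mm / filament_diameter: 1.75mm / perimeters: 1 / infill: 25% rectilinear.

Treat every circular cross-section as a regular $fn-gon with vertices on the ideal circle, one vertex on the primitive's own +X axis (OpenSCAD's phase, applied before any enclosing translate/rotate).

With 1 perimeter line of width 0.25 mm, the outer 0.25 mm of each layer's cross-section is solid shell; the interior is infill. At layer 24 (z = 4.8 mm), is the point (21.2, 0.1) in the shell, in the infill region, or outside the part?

At z = 4.8 mm: the 25×19.5 cube contributes its full rectangle; the cylinder at (4, 15): section is a regular 12-gon, circumradius r=3; the cube at (7.5, 4) (footprint 28.5×26.5) is included at this height; After the difference (first − rest): starting from the 25×19.5 cube, the r=3 cylinder at (4, 15) lies wholly inside it (removes its full 27.00 mm² and its 18.63 mm outline becomes a hole wall); the 28.5×26.5 cube at (7.5, 4) partially overlaps it — only the 271.25 mm² overlap (of its 755.25 mm²) is removed, clipping the outline — 1 connected region with 1 hole; the cylinder at (1.5, 13): section is a regular 12-gon, circumradius r=4; Merging all regions: the regions partially overlap (shared area 20.11 mm²), so overlapping operands fuse into one piece — 1 connected region with 1 hole. Overall, the cross-section is one region with 1 hole. The nearest boundary edge runs (25.00, 0.00)→(0.00, 0.00); distance from the point to it = 0.10 mm. The point is inside the cross-section, 0.10 mm from the nearest boundary — within the 0.25 mm shell band (1 × 0.25).

shell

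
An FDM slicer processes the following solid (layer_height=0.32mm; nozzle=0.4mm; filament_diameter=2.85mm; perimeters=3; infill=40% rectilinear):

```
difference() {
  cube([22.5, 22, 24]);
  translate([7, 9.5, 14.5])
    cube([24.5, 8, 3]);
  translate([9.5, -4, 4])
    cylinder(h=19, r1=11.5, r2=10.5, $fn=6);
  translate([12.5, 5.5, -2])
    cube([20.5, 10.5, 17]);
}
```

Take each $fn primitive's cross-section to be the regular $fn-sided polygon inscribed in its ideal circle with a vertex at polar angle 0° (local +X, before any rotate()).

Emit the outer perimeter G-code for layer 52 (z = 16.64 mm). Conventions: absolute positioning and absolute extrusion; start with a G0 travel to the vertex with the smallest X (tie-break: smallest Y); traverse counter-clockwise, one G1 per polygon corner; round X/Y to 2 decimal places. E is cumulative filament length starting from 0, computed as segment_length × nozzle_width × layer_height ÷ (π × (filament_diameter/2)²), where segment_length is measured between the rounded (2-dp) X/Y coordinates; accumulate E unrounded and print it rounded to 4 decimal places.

At z = 16.64 mm: the 22.5×22 cube contributes its full rectangle; the 24.5×8 cube at (7, 9.5) contributes its full rectangle; the cone at (9.5, -4): at t=0.665 of its height the radius interpolates to r₁+(r₂−r₁)t = 10.835, giving a regular 6-gon of that circumradius; the cube at (12.5, 5.5) is not intersected at this z (z outside [-2, 15]); After the difference (first − rest): starting from the 22.5×22 cube, the 24.5×8 cube at (7, 9.5) partially overlaps it — only the 124.00 mm² overlap (of its 196.00 mm²) is removed, clipping the outline; the cone at (9.5, -4) partially overlaps it — only the 75.06 mm² overlap (of its 304.99 mm²) is removed, clipping the outline — 1 connected region. The outline is a single polygon with 12 vertices. Extrusion per mm of travel: 0.4 × 0.32 / (π × 1.425²) = 0.020065. Accumulating E over each segment gives final E = 2.5323.

G0 X0.00 Y0.00 Z16.64
G1 X0.97 Y0.00 E0.0195
G1 X4.08 Y5.38 E0.1441
G1 X14.92 Y5.38 E0.3616
G1 X18.03 Y0.00 E0.4863
G1 X22.50 Y0.00 E0.5760
G1 X22.50 Y9.50 E0.7666
G1 X7.00 Y9.50 E1.0776
G1 X7.00 Y17.50 E1.2382
G1 X22.50 Y17.50 E1.5492
G1 X22.50 Y22.00 E1.6394
G1 X0.00 Y22.00 E2.0909
G1 X0.00 Y0.00 E2.5323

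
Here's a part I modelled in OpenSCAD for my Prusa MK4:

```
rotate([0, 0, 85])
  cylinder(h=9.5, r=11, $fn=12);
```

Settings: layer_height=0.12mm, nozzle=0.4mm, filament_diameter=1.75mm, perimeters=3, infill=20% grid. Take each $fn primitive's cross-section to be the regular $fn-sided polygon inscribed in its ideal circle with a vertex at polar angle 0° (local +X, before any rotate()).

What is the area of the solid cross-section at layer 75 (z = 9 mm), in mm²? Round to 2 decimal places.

At z = 9 mm: the r=11 cylinder gives a regular 12-gon of circumradius 11 (constant along its height) (area = (12/2)·11.000²·sin(360°/12) = 363.00 mm²); (whole slice rotated 85° about Z — lengths, areas and connectivity unchanged). Overall, the cross-section is a single solid region. Net area = 363.00 mm².

363.00 mm²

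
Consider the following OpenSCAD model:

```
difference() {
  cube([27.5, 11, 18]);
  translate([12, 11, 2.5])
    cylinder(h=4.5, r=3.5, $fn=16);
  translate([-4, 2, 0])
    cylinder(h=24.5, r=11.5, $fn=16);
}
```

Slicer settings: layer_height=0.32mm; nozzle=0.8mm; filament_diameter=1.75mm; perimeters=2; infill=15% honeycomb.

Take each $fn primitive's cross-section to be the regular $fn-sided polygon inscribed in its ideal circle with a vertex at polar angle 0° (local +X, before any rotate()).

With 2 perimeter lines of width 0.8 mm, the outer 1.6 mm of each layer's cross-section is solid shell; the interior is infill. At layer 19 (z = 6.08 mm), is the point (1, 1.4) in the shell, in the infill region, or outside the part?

At z = 6.08 mm: the cube (footprint 27.5×11) is included at this height; the r=3.5 cylinder at (12, 11) gives a regular 16-gon of circumradius 3.5 (constant along its height); the r=11.5 cylinder at (-4, 2) gives a regular 16-gon of circumradius 11.5 (constant along its height); After the difference (first − rest): starting from the 27.5×11 cube, the r=3.5 cylinder at (12, 11) partially overlaps it — only the 18.75 mm² overlap (of its 37.50 mm²) is removed, clipping the outline; the r=11.5 cylinder at (-4, 2) partially overlaps it — only the 68.77 mm² overlap (of its 404.88 mm²) is removed, clipping the outline — 1 connected region. Overall, the cross-section is a single solid region. The nearest boundary edge runs (7.10, 0.00)→(7.50, 2.00); distance from the point to it = 6.26 mm. The point is not inside any of the regions above, so it lies outside the cross-section (6.26 mm from the nearest boundary).

outside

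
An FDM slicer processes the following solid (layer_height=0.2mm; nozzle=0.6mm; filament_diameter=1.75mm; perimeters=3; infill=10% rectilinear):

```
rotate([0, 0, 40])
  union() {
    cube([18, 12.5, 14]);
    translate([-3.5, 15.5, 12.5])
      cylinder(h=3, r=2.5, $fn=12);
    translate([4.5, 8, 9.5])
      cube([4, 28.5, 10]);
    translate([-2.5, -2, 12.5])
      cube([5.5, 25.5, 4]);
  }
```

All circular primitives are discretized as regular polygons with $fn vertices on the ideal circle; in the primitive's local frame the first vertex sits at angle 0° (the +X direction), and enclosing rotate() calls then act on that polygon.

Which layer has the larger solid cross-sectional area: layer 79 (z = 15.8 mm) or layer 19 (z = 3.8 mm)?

layer 79 (z = 15.8 mm)

Layer 79 (z = 15.8): the cube is absent (z outside [0, 14]); the cylinder at (-3.5, 15.5) is absent (z outside [12.5, 15.5]); the 4×28.5 cube at (4.5, 8) contributes its full rectangle (area 114.00 mm²); the 5.5×25.5 cube at (-2.5, -2) contributes its full rectangle (area 140.25 mm²); Combining (union): the 2 present regions are separate (no shared area or edge), so areas and boundary lengths simply add and each stays a separate island — area = 254.25 mm²; (rotated 40° about Z; rotation is an isometry so areas/perimeters/island counts are preserved). So its area = 254.25 mm². Layer 19 (z = 3.8): the 18×12.5 cube contributes its full rectangle (area 225.00 mm²); the cylinder at (-3.5, 15.5) is not intersected at this z (z outside [12.5, 15.5]); the cube at (4.5, 8) is not intersected at this z (z outside [9.5, 19.5]); the cube at (-2.5, -2) does not reach this height (z outside [12.5, 16.5]); Combining (union): only the 18×12.5 cube is present, so the union is just that shape — area = 225.00 mm²; (whole slice rotated 40° about Z — lengths, areas and connectivity unchanged). So its area = 225.00 mm². Layer 79 is larger (254.25 vs 225.00 mm²).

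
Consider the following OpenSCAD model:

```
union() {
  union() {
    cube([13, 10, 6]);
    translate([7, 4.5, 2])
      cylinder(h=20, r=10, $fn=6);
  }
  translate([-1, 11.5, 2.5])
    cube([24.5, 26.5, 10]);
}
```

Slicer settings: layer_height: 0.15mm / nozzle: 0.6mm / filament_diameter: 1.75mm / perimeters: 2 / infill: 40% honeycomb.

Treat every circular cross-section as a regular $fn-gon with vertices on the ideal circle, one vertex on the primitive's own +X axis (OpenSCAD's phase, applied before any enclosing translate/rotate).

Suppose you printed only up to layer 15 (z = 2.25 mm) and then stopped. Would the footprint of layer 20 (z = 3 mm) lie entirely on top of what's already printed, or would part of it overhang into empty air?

Compare the two slices. At z = 2.25: the 13×10 cube contributes its full rectangle (area 130.00 mm²); the cylinder at (7, 4.5): section is a regular 6-gon, circumradius r=10 (area = (6/2)·10.000²·sin(360°/6) = 259.81 mm²); Taking the union: the regions partially overlap — summed areas 389.81 mm² minus the doubly-counted overlap 129.97 mm² gives 259.83 mm² — area = 259.83 mm²; the cube at (-1, 11.5) is not intersected at this z (z outside [2.5, 12.5]); Merging all regions: only the result so far is present, so the union is just that shape — area = 259.83 mm². At z = 3: the 13×10 cube contributes its full rectangle (area 130.00 mm²); the r=10 cylinder at (7, 4.5) gives a regular 6-gon of circumradius 10 (constant along its height) (area = (6/2)·10.000²·sin(360°/6) = 259.81 mm²); Taking the union: the regions partially overlap — summed areas 389.81 mm² minus the doubly-counted overlap 129.97 mm² gives 259.83 mm² — area = 259.83 mm²; the cube at (-1, 11.5) is present — its section is the full 24.5×26.5 rectangle (area 649.25 mm²); Combining (union): the regions partially overlap — summed areas 909.08 mm² minus the doubly-counted overlap 18.19 mm² gives 890.89 mm² — area = 890.89 mm². Checking containment: at z = 3 the cross-section extends beyond the z = 2.25 cross-section by about 631.06 mm².

part overhangs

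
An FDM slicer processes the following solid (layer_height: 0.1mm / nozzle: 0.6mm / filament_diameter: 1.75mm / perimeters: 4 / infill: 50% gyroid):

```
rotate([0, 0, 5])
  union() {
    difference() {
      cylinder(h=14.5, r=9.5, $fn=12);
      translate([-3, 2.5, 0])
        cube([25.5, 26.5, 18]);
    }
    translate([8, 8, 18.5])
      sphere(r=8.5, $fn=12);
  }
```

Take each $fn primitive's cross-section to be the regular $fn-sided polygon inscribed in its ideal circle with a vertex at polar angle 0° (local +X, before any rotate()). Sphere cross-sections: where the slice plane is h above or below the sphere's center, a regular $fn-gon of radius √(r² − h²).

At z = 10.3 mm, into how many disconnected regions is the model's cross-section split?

At z = 10.3 mm: the r=9.5 cylinder contributes a regular 12-gon of circumradius 9.5; the cube at (-3, 2.5) (footprint 25.5×26.5) is included at this height; Subtracting the remaining from the first: starting from the r=9.5 cylinder, the 25.5×26.5 cube at (-3, 2.5) partially overlaps it — only the 64.57 mm² overlap (of its 675.75 mm²) is removed, clipping the outline — 1 connected region; the sphere at (8, 8): section is a regular 12-gon, circumradius = √(r²−h²) = √(8.5²−8.2²) = 2.238; Merging all regions: the 2 present regions are separate (no shared area or edge), so areas and boundary lengths simply add and each stays a separate island — 2 connected regions; (whole slice rotated 5° about Z — lengths, areas and connectivity unchanged). The result has 2 disconnected regions.

2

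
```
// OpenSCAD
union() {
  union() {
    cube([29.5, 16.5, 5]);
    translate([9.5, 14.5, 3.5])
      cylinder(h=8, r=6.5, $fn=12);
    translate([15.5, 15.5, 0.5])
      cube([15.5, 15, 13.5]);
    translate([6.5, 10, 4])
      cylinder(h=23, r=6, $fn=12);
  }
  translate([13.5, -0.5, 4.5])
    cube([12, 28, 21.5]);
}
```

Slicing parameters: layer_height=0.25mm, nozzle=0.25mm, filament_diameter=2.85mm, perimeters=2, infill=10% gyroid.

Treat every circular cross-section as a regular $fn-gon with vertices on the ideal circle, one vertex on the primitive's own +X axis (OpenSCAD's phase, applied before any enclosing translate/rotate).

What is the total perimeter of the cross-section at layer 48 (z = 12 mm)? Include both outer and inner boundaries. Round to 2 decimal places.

134.27 mm

At z = 12 mm: the cube is absent (z outside [0, 5]); the cylinder at (9.5, 14.5) is absent (z outside [3.5, 11.5]); the 15.5×15 cube at (15.5, 15.5) contributes its full rectangle (perimeter 61.00 mm); the r=6 cylinder at (6.5, 10) gives a regular 12-gon of circumradius 6 (constant along its height) (perimeter = 2·12·6.000·sin(180°/12) = 37.27 mm); Merging all regions: the 2 present regions are separate (no shared area or edge), so areas and boundary lengths simply add and each stays a separate island — boundary = 98.27 mm; the cube at (13.5, -0.5) is present — its section is the full 12×28 rectangle (perimeter 80.00 mm); Combining (union): the regions partially overlap (shared area 120.00 mm²), so the edge portions inside another operand are dropped and the merged outline is re-measured after clipping — boundary = 134.27 mm. Overall, the cross-section has 2 separate islands. Total boundary length (outer) = 134.27 mm.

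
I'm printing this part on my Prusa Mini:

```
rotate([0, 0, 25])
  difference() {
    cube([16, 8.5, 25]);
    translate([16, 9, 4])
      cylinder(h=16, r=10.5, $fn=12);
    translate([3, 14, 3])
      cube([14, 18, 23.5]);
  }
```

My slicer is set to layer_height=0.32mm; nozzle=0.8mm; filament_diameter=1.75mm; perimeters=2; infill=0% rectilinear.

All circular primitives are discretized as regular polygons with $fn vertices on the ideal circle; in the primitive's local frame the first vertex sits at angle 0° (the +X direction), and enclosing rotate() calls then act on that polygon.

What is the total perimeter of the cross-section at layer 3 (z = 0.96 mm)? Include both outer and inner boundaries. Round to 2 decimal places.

49.00 mm

At z = 0.96 mm: the cube (footprint 16×8.5) is included at this height (perimeter 49.00 mm); the cylinder at (16, 9) does not reach this height (z outside [4, 20]); the cube at (3, 14) does not reach this height (z outside [3, 26.5]); After the difference (first − rest): none of the subtracted shapes is present at this height, so the 16×8.5 cube is unchanged — boundary = 49.00 mm; (whole slice rotated 25° about Z — lengths, areas and connectivity unchanged). Overall, the cross-section is a single solid region. Total boundary length (outer) = 49.00 mm.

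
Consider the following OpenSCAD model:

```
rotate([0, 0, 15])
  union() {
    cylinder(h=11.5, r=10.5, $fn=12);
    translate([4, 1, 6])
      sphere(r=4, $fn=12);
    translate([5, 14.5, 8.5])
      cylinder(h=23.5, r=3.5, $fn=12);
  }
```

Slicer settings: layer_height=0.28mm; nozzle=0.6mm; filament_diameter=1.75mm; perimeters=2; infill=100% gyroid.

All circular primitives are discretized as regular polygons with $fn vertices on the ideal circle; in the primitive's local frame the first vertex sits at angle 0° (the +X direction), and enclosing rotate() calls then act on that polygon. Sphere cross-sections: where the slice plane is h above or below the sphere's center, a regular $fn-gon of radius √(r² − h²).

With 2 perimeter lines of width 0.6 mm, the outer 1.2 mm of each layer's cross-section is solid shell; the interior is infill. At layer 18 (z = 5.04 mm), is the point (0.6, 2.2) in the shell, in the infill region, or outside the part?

At z = 5.04 mm: the r=10.5 cylinder contributes a regular 12-gon of circumradius 10.5; the r=4 sphere at (4, 1) contributes a regular 12-gon of circumradius √(4²−0.96²) = 3.883; the cylinder at (5, 14.5) does not reach this height (z outside [8.5, 32]); Merging all regions: the r=4 sphere at (4, 1) lies entirely inside the r=10.5 cylinder, so the union is just the r=10.5 cylinder — 1 connected region; (rotated 15° about Z; rotation is an isometry so areas/perimeters/island counts are preserved). Overall, the cross-section is a single solid region. Undo the 15° rotation: the query point maps to (1.149, 1.970) in the un-rotated model frame. The nearest boundary edge runs (5.25, 9.09)→(9.09, 5.25); distance from the point to it = 7.94 mm. The point is inside the cross-section and 7.94 mm from the nearest boundary — more than the 1.2 mm shell width (2 × 0.6), so it's in the infill interior.

infill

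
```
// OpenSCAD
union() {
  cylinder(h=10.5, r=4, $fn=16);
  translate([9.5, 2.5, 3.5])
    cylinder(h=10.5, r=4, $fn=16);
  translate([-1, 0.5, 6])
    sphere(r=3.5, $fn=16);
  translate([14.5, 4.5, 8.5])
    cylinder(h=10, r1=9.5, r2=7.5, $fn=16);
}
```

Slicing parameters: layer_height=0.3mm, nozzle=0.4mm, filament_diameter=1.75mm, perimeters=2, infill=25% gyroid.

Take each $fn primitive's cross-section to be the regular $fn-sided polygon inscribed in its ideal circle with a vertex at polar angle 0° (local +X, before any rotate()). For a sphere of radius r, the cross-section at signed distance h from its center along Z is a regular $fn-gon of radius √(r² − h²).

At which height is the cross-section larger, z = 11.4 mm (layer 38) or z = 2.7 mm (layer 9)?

layer 38 (z = 11.4 mm)

Layer 38 (z = 11.4): the cylinder is absent (z outside [0, 10.5]); the cylinder at (9.5, 2.5): section is a regular 16-gon, circumradius r=4 (area = (16/2)·4.000²·sin(360°/16) = 48.98 mm²); the sphere at (-1, 0.5) is not intersected at this z (|z−center|=5.400 > r=3.5); the cone at (14.5, 4.5): at t=0.290 of its height the radius interpolates to r₁+(r₂−r₁)t = 8.920, giving a regular 16-gon of that circumradius (area = (16/2)·8.920²·sin(360°/16) = 243.59 mm²); Taking the union: the regions partially overlap — summed areas 292.57 mm² minus the doubly-counted overlap 47.10 mm² gives 245.47 mm² — area = 245.47 mm². So its area = 245.47 mm². Layer 9 (z = 2.7): the r=4 cylinder contributes a regular 16-gon of circumradius 4 (area = (16/2)·4.000²·sin(360°/16) = 48.98 mm²); the cylinder at (9.5, 2.5) does not reach this height (z outside [3.5, 14]); the r=3.5 sphere at (-1, 0.5) contributes a regular 16-gon of circumradius √(3.5²−3.3²) = 1.166 (area = (16/2)·1.166²·sin(360°/16) = 4.16 mm²); the cone at (14.5, 4.5) does not reach this height (z outside [8.5, 18.5]); Combining (union): the r=3.5 sphere at (-1, 0.5) lies entirely inside the r=4 cylinder, so the union is just the r=4 cylinder — area = 48.98 mm². So its area = 48.98 mm². Layer 38 is larger (245.47 vs 48.98 mm²).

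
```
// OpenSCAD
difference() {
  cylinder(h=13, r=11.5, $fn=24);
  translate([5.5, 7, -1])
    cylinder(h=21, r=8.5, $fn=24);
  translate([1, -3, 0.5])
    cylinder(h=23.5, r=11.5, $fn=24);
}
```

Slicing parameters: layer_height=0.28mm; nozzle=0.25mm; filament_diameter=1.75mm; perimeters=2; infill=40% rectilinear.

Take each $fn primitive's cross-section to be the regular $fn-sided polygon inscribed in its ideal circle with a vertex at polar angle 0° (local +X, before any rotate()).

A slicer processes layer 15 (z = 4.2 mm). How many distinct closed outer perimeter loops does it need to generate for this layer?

At z = 4.2 mm: the cylinder: section is a regular 24-gon, circumradius r=11.5; the r=8.5 cylinder at (5.5, 7) contributes a regular 24-gon of circumradius 8.5; the cylinder at (1, -3): section is a regular 24-gon, circumradius r=11.5; After the difference (first − rest): starting from the r=11.5 cylinder, the r=8.5 cylinder at (5.5, 7) partially overlaps it — only the 135.60 mm² overlap (of its 224.40 mm²) is removed, clipping the outline; the r=11.5 cylinder at (1, -3) partially overlaps it — only the 237.05 mm² overlap (of its 410.75 mm²) is removed, clipping the outline — 1 connected region. The result has 1 disconnected region.

1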